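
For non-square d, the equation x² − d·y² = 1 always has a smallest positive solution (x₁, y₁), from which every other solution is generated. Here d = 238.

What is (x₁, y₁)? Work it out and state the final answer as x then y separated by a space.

d=238: √d = [15; 2,2,1,14,1,2,2,30] (ℓ=8, even), read p_7/q_7
step 0: (15, 1)  from 15·(1,0) + (0,1)
…
step 3: (108, 7)  from 1·(77,5) + (31,2)
…
step 6: (4983, 323)  from 2·(1697,110) + (1589,103)
step 7: (11663, 756)  from 2·(4983,323) + (1697,110)
→ (11663, 756).  Check: 11663²=136025569, 238·756²=136025568, difference 1.

11663 756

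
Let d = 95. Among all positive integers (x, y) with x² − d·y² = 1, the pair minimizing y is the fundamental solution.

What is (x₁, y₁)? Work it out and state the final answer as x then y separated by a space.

d=95: √d = [9; 1,2,1,18] (ℓ=4, even), read p_3/q_3
step 0: (9, 1)  from 9·(1,0) + (0,1)
step 1: (10, 1)  from 1·(9,1) + (1,0)
step 2: (29, 3)  from 2·(10,1) + (9,1)
step 3: (39, 4)  from 1·(29,3) + (10,1)
fundamental: x₁=39, y₁=4  (since 1521 − 95·16 = 1)

39 4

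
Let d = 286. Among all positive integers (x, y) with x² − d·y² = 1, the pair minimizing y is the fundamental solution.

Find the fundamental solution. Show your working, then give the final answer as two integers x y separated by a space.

d=286: √d = [16; 1,10,3,3,2,3,3,10,1,32] (ℓ=10, even), read p_9/q_9
k=0  a_k=16  p_k/q_k = 16/1
…
k=3  a_k=3  p_k/q_k = 575/34
k=4  a_k=3  p_k/q_k = 1911/113
…
k=6  a_k=3  p_k/q_k = 15102/893
k=7  a_k=3  p_k/q_k = 49703/2939
k=8  a_k=10  p_k/q_k = 512132/30283
k=9  a_k=1  p_k/q_k = 561835/33222
fundamental: x₁=561835, y₁=33222  (since 315658567225 − 286·1103701284 = 1)

561835 33222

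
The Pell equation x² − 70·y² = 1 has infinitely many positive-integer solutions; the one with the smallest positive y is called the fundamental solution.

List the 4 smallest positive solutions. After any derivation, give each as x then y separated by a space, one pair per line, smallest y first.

d=70: √d = [8; 2,1,2,1,2,16] (ℓ=6, even), read p_5/q_5
step 0: (8, 1)  from 8·(1,0) + (0,1)
…
step 2: (25, 3)  from 1·(17,2) + (8,1)
…
step 4: (92, 11)  from 1·(67,8) + (25,3)
step 5: (251, 30)  from 2·(92,11) + (67,8)
(x₁, y₁) = (251, 30);  251² − 70·30² = 1 ✓
(251+30√70)^2 = 126001 + 15060√70
(251+30√70)^3 = 63252251 + 7560090√70
(251+30√70)^4 = 31752504001 + 3795150120√70

251 30
126001 15060
63252251 7560090
31752504001 3795150120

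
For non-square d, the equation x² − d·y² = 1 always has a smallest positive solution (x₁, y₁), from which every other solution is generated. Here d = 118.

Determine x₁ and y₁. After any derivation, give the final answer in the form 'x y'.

306917 28254

√118 = [10; 1,6,3,2,10,2,3,6,1,20, …], period ℓ=10 (even) → k=9
step 0: (10, 1)  from 10·(1,0) + (0,1)
step 1: (11, 1)  from 1·(10,1) + (1,0)
step 2: (76, 7)  from 6·(11,1) + (10,1)
step 3: (239, 22)  from 3·(76,7) + (11,1)
…
step 5: (5779, 532)  from 10·(554,51) + (239,22)
…
step 8: (264802, 24377)  from 6·(42115,3877) + (12112,1115)
step 9: (306917, 28254)  from 1·(264802,24377) + (42115,3877)
(x₁, y₁) = (306917, 28254);  306917² − 118·28254² = 1 ✓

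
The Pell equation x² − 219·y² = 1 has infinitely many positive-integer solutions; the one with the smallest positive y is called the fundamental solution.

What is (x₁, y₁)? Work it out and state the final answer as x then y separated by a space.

[14; 1,3,1,28] for √219; ℓ=4 ⇒ convergent index 3
k=0  a_k=14  p_k/q_k = 14/1
k=1  a_k=1  p_k/q_k = 15/1
k=2  a_k=3  p_k/q_k = 59/4
k=3  a_k=1  p_k/q_k = 74/5
→ (74, 5).  Check: 74²=5476, 219·5²=5475, difference 1.

74 5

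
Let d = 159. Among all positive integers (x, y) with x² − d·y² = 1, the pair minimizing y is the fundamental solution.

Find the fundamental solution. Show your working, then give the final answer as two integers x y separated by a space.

1324 105

d=159: √d = [12; 1,1,1,1,3,1,1,1,1,24] (ℓ=10, even), read p_9/q_9
a_0=12:  p_0=12·1+0=12,  q_0=12·0+1=1
a_1=1:  p_1=1·12+1=13,  q_1=1·1+0=1
…
a_3=1:  p_3=1·25+13=38,  q_3=1·2+1=3
a_4=1:  p_4=1·38+25=63,  q_4=1·3+2=5
a_5=3:  p_5=3·63+38=227,  q_5=3·5+3=18
…
a_7=1:  p_7=1·290+227=517,  q_7=1·23+18=41
a_8=1:  p_8=1·517+290=807,  q_8=1·41+23=64
a_9=1:  p_9=1·807+517=1324,  q_9=1·64+41=105
fundamental: x₁=1324, y₁=105  (since 1752976 − 159·11025 = 1)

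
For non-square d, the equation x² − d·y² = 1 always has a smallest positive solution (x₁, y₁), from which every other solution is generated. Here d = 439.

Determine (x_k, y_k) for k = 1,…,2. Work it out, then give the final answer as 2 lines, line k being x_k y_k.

√439 = [20; 1,19,1,40, …], period ℓ=4 (even) → k=3
step 0: (20, 1)  from 20·(1,0) + (0,1)
step 1: (21, 1)  from 1·(20,1) + (1,0)
step 2: (419, 20)  from 19·(21,1) + (20,1)
step 3: (440, 21)  from 1·(419,20) + (21,1)
→ (440, 21).  Check: 440²=193600, 439·21²=193599, difference 1.
(440+21√439)^2 = 387199 + 18480√439

440 21
387199 18480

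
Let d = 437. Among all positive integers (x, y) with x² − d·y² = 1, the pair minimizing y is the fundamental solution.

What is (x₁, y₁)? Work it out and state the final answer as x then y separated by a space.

[20; 1,9,2,9,1,40] for √437; ℓ=6 ⇒ convergent index 5
a_0=20:  p_0=20·1+0=20,  q_0=20·0+1=1
…
a_2=9:  p_2=9·21+20=209,  q_2=9·1+1=10
…
a_4=9:  p_4=9·439+209=4160,  q_4=9·21+10=199
a_5=1:  p_5=1·4160+439=4599,  q_5=1·199+21=220
fundamental: x₁=4599, y₁=220  (since 21150801 − 437·48400 = 1)

4599 220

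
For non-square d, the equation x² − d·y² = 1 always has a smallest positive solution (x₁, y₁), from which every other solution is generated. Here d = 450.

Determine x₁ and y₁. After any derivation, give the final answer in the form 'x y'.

19601 924

[21; 4,1,2,4,2,1,4,42] for √450; ℓ=8 ⇒ convergent index 7
k=0  a_k=21  p_k/q_k = 21/1
k=1  a_k=4  p_k/q_k = 85/4
k=2  a_k=1  p_k/q_k = 106/5
k=3  a_k=2  p_k/q_k = 297/14
k=4  a_k=4  p_k/q_k = 1294/61
…
k=6  a_k=1  p_k/q_k = 4179/197
k=7  a_k=4  p_k/q_k = 19601/924
fundamental: x₁=19601, y₁=924  (since 384199201 − 450·853776 = 1)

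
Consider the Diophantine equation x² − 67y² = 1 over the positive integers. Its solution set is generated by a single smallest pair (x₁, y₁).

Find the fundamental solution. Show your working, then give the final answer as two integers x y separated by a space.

48842 5967

d=67: √d = [8; 5,2,1,1,7,1,1,2,5,16] (ℓ=10, even), read p_9/q_9
step 0: (8, 1)  from 8·(1,0) + (0,1)
step 1: (41, 5)  from 5·(8,1) + (1,0)
…
step 7: (3577, 437)  from 1·(1899,232) + (1678,205)
step 8: (9053, 1106)  from 2·(3577,437) + (1899,232)
step 9: (48842, 5967)  from 5·(9053,1106) + (3577,437)
(x₁, y₁) = (48842, 5967);  48842² − 67·5967² = 1 ✓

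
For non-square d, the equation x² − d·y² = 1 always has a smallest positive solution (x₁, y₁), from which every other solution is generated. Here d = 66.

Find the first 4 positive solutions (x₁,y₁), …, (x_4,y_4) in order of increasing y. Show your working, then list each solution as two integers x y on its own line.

[8; 8,16] for √66; ℓ=2 ⇒ convergent index 1
step 0: (8, 1)  from 8·(1,0) + (0,1)
step 1: (65, 8)  from 8·(8,1) + (1,0)
→ (65, 8).  Check: 65²=4225, 66·8²=4224, difference 1.
(65+8√66)^2 = 8449 + 1040√66
(65+8√66)^3 = 1098305 + 135192√66
(65+8√66)^4 = 142771201 + 17573920√66

65 8
8449 1040
1098305 135192
142771201 17573920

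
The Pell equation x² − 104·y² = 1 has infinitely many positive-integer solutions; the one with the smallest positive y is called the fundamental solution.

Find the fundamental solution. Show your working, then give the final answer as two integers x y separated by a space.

[10; 5,20] for √104; ℓ=2 ⇒ convergent index 1
k=0  a_k=10  p_k/q_k = 10/1
k=1  a_k=5  p_k/q_k = 51/5
→ (51, 5).  Check: 51²=2601, 104·5²=2600, difference 1.

51 5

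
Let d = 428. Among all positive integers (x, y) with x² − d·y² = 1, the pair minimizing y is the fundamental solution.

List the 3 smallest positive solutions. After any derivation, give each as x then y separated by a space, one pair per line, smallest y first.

1850887 89466
6851565373537 331182912684
25362946559057703751 1225964295417811950

d=428: √d = [20; 1,2,4,1,5,10,5,1,4,2,1,40] (ℓ=12, even), read p_11/q_11
a_0=20:  p_0=20·1+0=20,  q_0=20·0+1=1
…
a_2=2:  p_2=2·21+20=62,  q_2=2·1+1=3
a_3=4:  p_3=4·62+21=269,  q_3=4·3+1=13
a_4=1:  p_4=1·269+62=331,  q_4=1·13+3=16
a_5=5:  p_5=5·331+269=1924,  q_5=5·16+13=93
…
a_7=5:  p_7=5·19571+1924=99779,  q_7=5·946+93=4823
a_8=1:  p_8=1·99779+19571=119350,  q_8=1·4823+946=5769
…
a_10=2:  p_10=2·577179+119350=1273708,  q_10=2·27899+5769=61567
a_11=1:  p_11=1·1273708+577179=1850887,  q_11=1·61567+27899=89466
fundamental: x₁=1850887, y₁=89466  (since 3425782686769 − 428·8004165156 = 1)
(x_2, y_2) = (1850887·1850887 + 428·89466·89466, 1850887·89466 + 89466·1850887) = (6851565373537, 331182912684)
(x_3, y_3) = (1850887·6851565373537 + 428·89466·331182912684, 1850887·331182912684 + 89466·6851565373537) = (25362946559057703751, 1225964295417811950)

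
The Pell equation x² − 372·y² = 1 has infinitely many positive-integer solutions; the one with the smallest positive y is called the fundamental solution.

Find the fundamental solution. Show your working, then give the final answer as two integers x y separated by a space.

√372 = [19; 3,2,12,2,3,38, …], period ℓ=6 (even) → k=5
step 0: (19, 1)  from 19·(1,0) + (0,1)
…
step 2: (135, 7)  from 2·(58,3) + (19,1)
…
step 4: (3491, 181)  from 2·(1678,87) + (135,7)
step 5: (12151, 630)  from 3·(3491,181) + (1678,87)
(x₁, y₁) = (12151, 630);  12151² − 372·630² = 1 ✓

12151 630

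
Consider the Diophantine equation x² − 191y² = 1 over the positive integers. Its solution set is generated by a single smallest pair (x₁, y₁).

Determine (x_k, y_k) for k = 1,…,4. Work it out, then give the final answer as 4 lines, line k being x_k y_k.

8994000 650783
161784071999999 11706284604000
2910171887135973018000 210572647456751349217
52348171905801720863712000001 3787780782452031563430792000

√191 → a₀=13, period (1,4,1,1,3,…,4,1,26); ℓ=16 even so k=15
step 0: (13, 1)  from 13·(1,0) + (0,1)
step 1: (14, 1)  from 1·(13,1) + (1,0)
step 2: (69, 5)  from 4·(14,1) + (13,1)
…
step 4: (152, 11)  from 1·(83,6) + (69,5)
step 5: (539, 39)  from 3·(152,11) + (83,6)
step 6: (1230, 89)  from 2·(539,39) + (152,11)
step 7: (2999, 217)  from 2·(1230,89) + (539,39)
step 8: (40217, 2910)  from 13·(2999,217) + (1230,89)
…
step 10: (207083, 14984)  from 2·(83433,6037) + (40217,2910)
step 11: (704682, 50989)  from 3·(207083,14984) + (83433,6037)
…
step 14: (7377553, 533821)  from 4·(1616447,116962) + (911765,65973)
step 15: (8994000, 650783)  from 1·(7377553,533821) + (1616447,116962)
fundamental: x₁=8994000, y₁=650783  (since 80892036000000 − 191·423518513089 = 1)
k=2:  x_2 = 8994000·8994000+191·650783·650783 = 161784071999999,  y_2 = 8994000·650783+650783·8994000 = 11706284604000
k=3:  x_3 = 8994000·161784071999999+191·650783·11706284604000 = 2910171887135973018000,  y_3 = 8994000·11706284604000+650783·161784071999999 = 210572647456751349217
k=4:  x_4 = 8994000·2910171887135973018000+191·650783·210572647456751349217 = 52348171905801720863712000001,  y_4 = 8994000·210572647456751349217+650783·2910171887135973018000 = 3787780782452031563430792000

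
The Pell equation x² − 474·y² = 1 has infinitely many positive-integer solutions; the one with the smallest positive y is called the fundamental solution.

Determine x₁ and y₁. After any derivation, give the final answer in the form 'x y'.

193549 8890

d=474: √d = [21; 1,3,2,1,1,…,3,1,42] (ℓ=14, even), read p_13/q_13
i=0: a=21 ⇒ p=21, q=1
i=1: a=1 ⇒ p=22, q=1
…
i=3: a=2 ⇒ p=196, q=9
i=4: a=1 ⇒ p=283, q=13
i=5: a=1 ⇒ p=479, q=22
…
i=7: a=6 ⇒ p=5051, q=232
i=8: a=1 ⇒ p=5813, q=267
i=9: a=1 ⇒ p=10864, q=499
i=10: a=1 ⇒ p=16677, q=766
…
i=12: a=3 ⇒ p=149331, q=6859
i=13: a=1 ⇒ p=193549, q=8890
(x₁, y₁) = (193549, 8890);  193549² − 474·8890² = 1 ✓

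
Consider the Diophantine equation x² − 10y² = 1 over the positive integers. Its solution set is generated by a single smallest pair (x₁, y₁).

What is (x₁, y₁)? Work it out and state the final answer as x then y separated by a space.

d=10: √d = [3; 6] (ℓ=1, odd), read p_1/q_1
a_0=3:  p_0=3·1+0=3,  q_0=3·0+1=1
a_1=6:  p_1=6·3+1=19,  q_1=6·1+0=6
→ (19, 6).  Check: 19²=361, 10·6²=360, difference 1.

19 6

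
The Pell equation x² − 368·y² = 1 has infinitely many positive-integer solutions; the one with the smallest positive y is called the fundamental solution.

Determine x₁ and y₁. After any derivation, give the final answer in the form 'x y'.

1151 60

√368 → a₀=19, period (5,2,5,38); ℓ=4 even so k=3
step 0: (19, 1)  from 19·(1,0) + (0,1)
step 1: (96, 5)  from 5·(19,1) + (1,0)
step 2: (211, 11)  from 2·(96,5) + (19,1)
step 3: (1151, 60)  from 5·(211,11) + (96,5)
→ (1151, 60).  Check: 1151²=1324801, 368·60²=1324800, difference 1.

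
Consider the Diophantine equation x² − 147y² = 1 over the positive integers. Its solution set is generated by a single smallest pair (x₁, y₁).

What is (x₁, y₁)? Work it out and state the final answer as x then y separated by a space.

√147 = [12; 8,24, …], period ℓ=2 (even) → k=1
step 0: (12, 1)  from 12·(1,0) + (0,1)
step 1: (97, 8)  from 8·(12,1) + (1,0)
fundamental: x₁=97, y₁=8  (since 9409 − 147·64 = 1)

97 8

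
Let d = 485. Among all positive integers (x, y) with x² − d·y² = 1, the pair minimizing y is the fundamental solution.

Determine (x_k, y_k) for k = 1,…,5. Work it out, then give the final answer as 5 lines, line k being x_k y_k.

d=485: √d = [22; 44] (ℓ=1, odd), read p_1/q_1
step 0: (22, 1)  from 22·(1,0) + (0,1)
step 1: (969, 44)  from 44·(22,1) + (1,0)
fundamental: x₁=969, y₁=44  (since 938961 − 485·1936 = 1)
(x_2, y_2) = (969·969 + 485·44·44, 969·44 + 44·969) = (1877921, 85272)
(x_3, y_3) = (969·1877921 + 485·44·85272, 969·85272 + 44·1877921) = (3639409929, 165257092)
(x_4, y_4) = (969·3639409929 + 485·44·165257092, 969·165257092 + 44·3639409929) = (7053174564481, 320268159024)
(x_5, y_5) = (969·7053174564481 + 485·44·320268159024, 969·320268159024 + 44·7053174564481) = (13669048666554249, 620679526931420)

969 44
1877921 85272
3639409929 165257092
7053174564481 320268159024
13669048666554249 620679526931420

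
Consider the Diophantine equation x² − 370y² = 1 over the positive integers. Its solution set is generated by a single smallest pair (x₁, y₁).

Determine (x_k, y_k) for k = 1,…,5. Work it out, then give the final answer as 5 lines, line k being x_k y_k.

213859 11118
91471343761 4755368724
39123940210553539 2033956799880714
16734013458886067250241 869959934526623861928
7157438768568706971928026499 372097523273824548176239590

√370 → a₀=19, period (4,4,38); ℓ=3 odd so k=5
a_0=19:  p_0=19·1+0=19,  q_0=19·0+1=1
a_1=4:  p_1=4·19+1=77,  q_1=4·1+0=4
a_2=4:  p_2=4·77+19=327,  q_2=4·4+1=17
…
a_4=4:  p_4=4·12503+327=50339,  q_4=4·650+17=2617
a_5=4:  p_5=4·50339+12503=213859,  q_5=4·2617+650=11118
fundamental: x₁=213859, y₁=11118  (since 45735671881 − 370·123609924 = 1)
(x_2, y_2) = (213859·213859 + 370·11118·11118, 213859·11118 + 11118·213859) = (91471343761, 4755368724)
(x_3, y_3) = (213859·91471343761 + 370·11118·4755368724, 213859·4755368724 + 11118·91471343761) = (39123940210553539, 2033956799880714)
(x_4, y_4) = (213859·39123940210553539 + 370·11118·2033956799880714, 213859·2033956799880714 + 11118·39123940210553539) = (16734013458886067250241, 869959934526623861928)
(x_5, y_5) = (213859·16734013458886067250241 + 370·11118·869959934526623861928, 213859·869959934526623861928 + 11118·16734013458886067250241) = (7157438768568706971928026499, 372097523273824548176239590)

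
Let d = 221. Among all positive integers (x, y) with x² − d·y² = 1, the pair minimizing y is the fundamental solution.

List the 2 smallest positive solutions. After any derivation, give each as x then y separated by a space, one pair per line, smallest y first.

1665 112
5544449 372960

√221 = [14; 1,6,2,6,1,28, …], period ℓ=6 (even) → k=5
step 0: (14, 1)  from 14·(1,0) + (0,1)
…
step 2: (104, 7)  from 6·(15,1) + (14,1)
step 3: (223, 15)  from 2·(104,7) + (15,1)
step 4: (1442, 97)  from 6·(223,15) + (104,7)
step 5: (1665, 112)  from 1·(1442,97) + (223,15)
(x₁, y₁) = (1665, 112);  1665² − 221·112² = 1 ✓
(1665+112√221)^2 = 5544449 + 372960√221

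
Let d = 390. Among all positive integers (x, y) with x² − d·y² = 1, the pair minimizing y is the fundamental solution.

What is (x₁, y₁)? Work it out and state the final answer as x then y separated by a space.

79 4

[19; 1,2,1,38] for √390; ℓ=4 ⇒ convergent index 3
a_0=19:  p_0=19·1+0=19,  q_0=19·0+1=1
…
a_2=2:  p_2=2·20+19=59,  q_2=2·1+1=3
a_3=1:  p_3=1·59+20=79,  q_3=1·3+1=4
→ (79, 4).  Check: 79²=6241, 390·4²=6240, difference 1.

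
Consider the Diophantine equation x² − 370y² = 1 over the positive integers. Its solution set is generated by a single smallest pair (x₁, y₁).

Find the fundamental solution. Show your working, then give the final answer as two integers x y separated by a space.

213859 11118

d=370: √d = [19; 4,4,38] (ℓ=3, odd), read p_5/q_5
step 0: (19, 1)  from 19·(1,0) + (0,1)
step 1: (77, 4)  from 4·(19,1) + (1,0)
step 2: (327, 17)  from 4·(77,4) + (19,1)
step 3: (12503, 650)  from 38·(327,17) + (77,4)
step 4: (50339, 2617)  from 4·(12503,650) + (327,17)
step 5: (213859, 11118)  from 4·(50339,2617) + (12503,650)
fundamental: x₁=213859, y₁=11118  (since 45735671881 − 370·123609924 = 1)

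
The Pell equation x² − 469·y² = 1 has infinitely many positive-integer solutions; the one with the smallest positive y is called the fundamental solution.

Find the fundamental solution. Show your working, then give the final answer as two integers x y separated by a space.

137215 6336

d=469: √d = [21; 1,1,1,10,6,10,1,1,1,42] (ℓ=10, even), read p_9/q_9
step 0: (21, 1)  from 21·(1,0) + (0,1)
step 1: (22, 1)  from 1·(21,1) + (1,0)
step 2: (43, 2)  from 1·(22,1) + (21,1)
…
step 4: (693, 32)  from 10·(65,3) + (43,2)
…
step 7: (47146, 2177)  from 1·(42923,1982) + (4223,195)
step 8: (90069, 4159)  from 1·(47146,2177) + (42923,1982)
step 9: (137215, 6336)  from 1·(90069,4159) + (47146,2177)
→ (137215, 6336).  Check: 137215²=18827956225, 469·6336²=18827956224, difference 1.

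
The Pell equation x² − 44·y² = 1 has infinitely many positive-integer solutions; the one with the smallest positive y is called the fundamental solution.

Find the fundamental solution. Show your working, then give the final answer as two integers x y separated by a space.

√44 = [6; 1,1,1,2,1,1,1,12, …], period ℓ=8 (even) → k=7
k=0  a_k=6  p_k/q_k = 6/1
k=1  a_k=1  p_k/q_k = 7/1
k=2  a_k=1  p_k/q_k = 13/2
k=3  a_k=1  p_k/q_k = 20/3
k=4  a_k=2  p_k/q_k = 53/8
k=5  a_k=1  p_k/q_k = 73/11
k=6  a_k=1  p_k/q_k = 126/19
k=7  a_k=1  p_k/q_k = 199/30
fundamental: x₁=199, y₁=30  (since 39601 − 44·900 = 1)

199 30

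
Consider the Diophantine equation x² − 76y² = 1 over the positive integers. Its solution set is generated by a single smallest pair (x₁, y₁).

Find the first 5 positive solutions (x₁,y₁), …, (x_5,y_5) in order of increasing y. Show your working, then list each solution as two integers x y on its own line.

[8; 1,2,1,1,5,4,5,1,1,2,1,16] for √76; ℓ=12 ⇒ convergent index 11
step 0: (8, 1)  from 8·(1,0) + (0,1)
step 1: (9, 1)  from 1·(8,1) + (1,0)
…
step 3: (35, 4)  from 1·(26,3) + (9,1)
…
step 8: (8866, 1017)  from 1·(7445,854) + (1421,163)
step 9: (16311, 1871)  from 1·(8866,1017) + (7445,854)
step 10: (41488, 4759)  from 2·(16311,1871) + (8866,1017)
step 11: (57799, 6630)  from 1·(41488,4759) + (16311,1871)
fundamental: x₁=57799, y₁=6630  (since 3340724401 − 76·43956900 = 1)
(x_2, y_2) = (57799·57799 + 76·6630·6630, 57799·6630 + 6630·57799) = (6681448801, 766414740)
(x_3, y_3) = (57799·6681448801 + 76·6630·766414740, 57799·766414740 + 6630·6681448801) = (772362118440199, 88596011107890)
(x_4, y_4) = (57799·772362118440199 + 76·6630·88596011107890, 57799·88596011107890 + 6630·772362118440199) = (89283516160768675201, 10241521691283453480)
(x_5, y_5) = (57799·89283516160768675201 + 76·6630·10241521691283453480, 57799·10241521691283453480 + 6630·89283516160768675201) = (10320995900380175197444999, 1183899424380388644273150)

57799 6630
6681448801 766414740
772362118440199 88596011107890
89283516160768675201 10241521691283453480
10320995900380175197444999 1183899424380388644273150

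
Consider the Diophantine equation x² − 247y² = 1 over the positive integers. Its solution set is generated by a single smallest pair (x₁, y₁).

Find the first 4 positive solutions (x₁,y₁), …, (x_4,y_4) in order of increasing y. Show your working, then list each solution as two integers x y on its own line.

85292 5427
14549450527 925759368
2481903468612476 157919736025485
423373021275241155457 26938580249245573872

d=247: √d = [15; 1,2,1,1,9,1,9,1,1,2,1,30] (ℓ=12, even), read p_11/q_11
a_0=15:  p_0=15·1+0=15,  q_0=15·0+1=1
…
a_2=2:  p_2=2·16+15=47,  q_2=2·1+1=3
a_3=1:  p_3=1·47+16=63,  q_3=1·3+1=4
…
a_10=2:  p_10=2·24203+12683=61089,  q_10=2·1540+807=3887
a_11=1:  p_11=1·61089+24203=85292,  q_11=1·3887+1540=5427
fundamental: x₁=85292, y₁=5427  (since 7274725264 − 247·29452329 = 1)
n=2: (85292,5427)∘(85292,5427) = (85292·85292+247·5427·5427, 85292·5427+5427·85292) = (14549450527,925759368)
n=3: (14549450527,925759368)∘(85292,5427) = (85292·14549450527+247·5427·925759368, 85292·925759368+5427·14549450527) = (2481903468612476,157919736025485)
n=4: (2481903468612476,157919736025485)∘(85292,5427) = (85292·2481903468612476+247·5427·157919736025485, 85292·157919736025485+5427·2481903468612476) = (423373021275241155457,26938580249245573872)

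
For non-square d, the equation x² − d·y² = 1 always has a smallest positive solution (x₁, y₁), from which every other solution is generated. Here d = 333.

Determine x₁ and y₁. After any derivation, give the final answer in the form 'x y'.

√333 → a₀=18, period (4,36); ℓ=2 even so k=1
k=0  a_k=18  p_k/q_k = 18/1
k=1  a_k=4  p_k/q_k = 73/4
fundamental: x₁=73, y₁=4  (since 5329 − 333·16 = 1)

73 4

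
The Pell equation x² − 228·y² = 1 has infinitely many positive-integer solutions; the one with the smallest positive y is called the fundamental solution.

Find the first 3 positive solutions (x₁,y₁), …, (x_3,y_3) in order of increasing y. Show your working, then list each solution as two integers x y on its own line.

d=228: √d = [15; 10,30] (ℓ=2, even), read p_1/q_1
k=0  a_k=15  p_k/q_k = 15/1
k=1  a_k=10  p_k/q_k = 151/10
fundamental: x₁=151, y₁=10  (since 22801 − 228·100 = 1)
(151+10√228)^2 = 45601 + 3020√228
(151+10√228)^3 = 13771351 + 912030√228

151 10
45601 3020
13771351 912030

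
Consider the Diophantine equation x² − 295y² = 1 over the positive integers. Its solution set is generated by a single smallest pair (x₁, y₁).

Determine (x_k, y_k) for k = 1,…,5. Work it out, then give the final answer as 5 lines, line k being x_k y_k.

√295 = [17; 5,1,2,3,2,6,2,3,2,1,5,34, …], period ℓ=12 (even) → k=11
a_0=17:  p_0=17·1+0=17,  q_0=17·0+1=1
…
a_8=3:  p_8=3·31208+14479=108103,  q_8=3·1817+843=6294
a_9=2:  p_9=2·108103+31208=247414,  q_9=2·6294+1817=14405
a_10=1:  p_10=1·247414+108103=355517,  q_10=1·14405+6294=20699
a_11=5:  p_11=5·355517+247414=2024999,  q_11=5·20699+14405=117900
(x₁, y₁) = (2024999, 117900);  2024999² − 295·117900² = 1 ✓
k=2:  x_2 = 2024999·2024999+295·117900·117900 = 8201241900001,  y_2 = 2024999·117900+117900·2024999 = 477494764200
k=3:  x_3 = 2024999·8201241900001+295·117900·477494764200 = 33215013292518224999,  y_3 = 2024999·477494764200+117900·8201241900001 = 1933852840020353700
k=4:  x_4 = 2024999·33215013292518224999+295·117900·1933852840020353700 = 134520737404664024967600001,  y_4 = 2024999·1933852840020353700+117900·33215013292518224999 = 7832100134376274949528400
k=5:  x_5 = 2024999·134520737404664024967600001+295·117900·7832100134376274949528400 = 544808717447381276777437550624999,  y_5 = 2024999·7832100134376274949528400+117900·134520737404664024967600001 = 31719989880021710940200100589500

2024999 117900
8201241900001 477494764200
33215013292518224999 1933852840020353700
134520737404664024967600001 7832100134376274949528400
544808717447381276777437550624999 31719989880021710940200100589500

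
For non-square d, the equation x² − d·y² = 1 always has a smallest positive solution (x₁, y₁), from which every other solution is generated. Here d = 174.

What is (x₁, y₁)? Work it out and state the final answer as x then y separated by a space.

1451 110

d=174: √d = [13; 5,4,5,26] (ℓ=4, even), read p_3/q_3
k=0  a_k=13  p_k/q_k = 13/1
k=1  a_k=5  p_k/q_k = 66/5
k=2  a_k=4  p_k/q_k = 277/21
k=3  a_k=5  p_k/q_k = 1451/110
→ (1451, 110).  Check: 1451²=2105401, 174·110²=2105400, difference 1.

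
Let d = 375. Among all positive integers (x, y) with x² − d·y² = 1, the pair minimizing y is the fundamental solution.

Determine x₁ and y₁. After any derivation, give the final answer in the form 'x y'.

15124 781

√375 → a₀=19, period (2,1,2,1,5,1,2,1,2,38); ℓ=10 even so k=9
step 0: (19, 1)  from 19·(1,0) + (0,1)
…
step 2: (58, 3)  from 1·(39,2) + (19,1)
step 3: (155, 8)  from 2·(58,3) + (39,2)
…
step 6: (1433, 74)  from 1·(1220,63) + (213,11)
step 7: (4086, 211)  from 2·(1433,74) + (1220,63)
step 8: (5519, 285)  from 1·(4086,211) + (1433,74)
step 9: (15124, 781)  from 2·(5519,285) + (4086,211)
(x₁, y₁) = (15124, 781);  15124² − 375·781² = 1 ✓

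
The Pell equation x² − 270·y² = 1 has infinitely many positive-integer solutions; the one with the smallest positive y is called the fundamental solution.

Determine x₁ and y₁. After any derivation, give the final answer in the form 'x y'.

5291 322

d=270: √d = [16; 2,3,6,3,2,32] (ℓ=6, even), read p_5/q_5
k=0  a_k=16  p_k/q_k = 16/1
k=1  a_k=2  p_k/q_k = 33/2
k=2  a_k=3  p_k/q_k = 115/7
k=3  a_k=6  p_k/q_k = 723/44
k=4  a_k=3  p_k/q_k = 2284/139
k=5  a_k=2  p_k/q_k = 5291/322
→ (5291, 322).  Check: 5291²=27994681, 270·322²=27994680, difference 1.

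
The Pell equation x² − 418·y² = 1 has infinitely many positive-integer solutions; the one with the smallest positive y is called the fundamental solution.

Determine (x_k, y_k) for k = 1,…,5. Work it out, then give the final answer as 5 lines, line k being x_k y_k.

33857 1656
2292592897 112134384
155240635393601 7593067676520
10511964382749705217 514156984535740896
711807156058272903670337 34815626043260091355224

[20; 2,4,20,4,2,40] for √418; ℓ=6 ⇒ convergent index 5
k=0  a_k=20  p_k/q_k = 20/1
k=1  a_k=2  p_k/q_k = 41/2
k=2  a_k=4  p_k/q_k = 184/9
…
k=4  a_k=4  p_k/q_k = 15068/737
k=5  a_k=2  p_k/q_k = 33857/1656
fundamental: x₁=33857, y₁=1656  (since 1146296449 − 418·2742336 = 1)
k=2:  x_2 = 33857·33857+418·1656·1656 = 2292592897,  y_2 = 33857·1656+1656·33857 = 112134384
k=3:  x_3 = 33857·2292592897+418·1656·112134384 = 155240635393601,  y_3 = 33857·112134384+1656·2292592897 = 7593067676520
k=4:  x_4 = 33857·155240635393601+418·1656·7593067676520 = 10511964382749705217,  y_4 = 33857·7593067676520+1656·155240635393601 = 514156984535740896
k=5:  x_5 = 33857·10511964382749705217+418·1656·514156984535740896 = 711807156058272903670337,  y_5 = 33857·514156984535740896+1656·10511964382749705217 = 34815626043260091355224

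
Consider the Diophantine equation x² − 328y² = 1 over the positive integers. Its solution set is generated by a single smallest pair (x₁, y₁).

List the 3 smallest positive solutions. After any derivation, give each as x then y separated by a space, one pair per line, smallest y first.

√328 = [18; 9,36, …], period ℓ=2 (even) → k=1
a_0=18:  p_0=18·1+0=18,  q_0=18·0+1=1
a_1=9:  p_1=9·18+1=163,  q_1=9·1+0=9
fundamental: x₁=163, y₁=9  (since 26569 − 328·81 = 1)
(x_2, y_2) = (163·163 + 328·9·9, 163·9 + 9·163) = (53137, 2934)
(x_3, y_3) = (163·53137 + 328·9·2934, 163·2934 + 9·53137) = (17322499, 956475)

163 9
53137 2934
17322499 956475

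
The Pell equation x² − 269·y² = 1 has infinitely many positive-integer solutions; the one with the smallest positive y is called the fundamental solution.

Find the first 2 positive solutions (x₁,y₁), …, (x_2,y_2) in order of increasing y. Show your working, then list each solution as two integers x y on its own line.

d=269: √d = [16; 2,2,32] (ℓ=3, odd), read p_5/q_5
a_0=16:  p_0=16·1+0=16,  q_0=16·0+1=1
a_1=2:  p_1=2·16+1=33,  q_1=2·1+0=2
a_2=2:  p_2=2·33+16=82,  q_2=2·2+1=5
a_3=32:  p_3=32·82+33=2657,  q_3=32·5+2=162
a_4=2:  p_4=2·2657+82=5396,  q_4=2·162+5=329
a_5=2:  p_5=2·5396+2657=13449,  q_5=2·329+162=820
→ (13449, 820).  Check: 13449²=180875601, 269·820²=180875600, difference 1.
(x_2, y_2) = (13449·13449 + 269·820·820, 13449·820 + 820·13449) = (361751201, 22056360)

13449 820
361751201 22056360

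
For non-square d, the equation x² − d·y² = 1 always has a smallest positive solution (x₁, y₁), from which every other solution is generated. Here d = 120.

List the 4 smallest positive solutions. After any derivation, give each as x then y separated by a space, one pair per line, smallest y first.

11 1
241 22
5291 483
116161 10604

√120 → a₀=10, period (1,20); ℓ=2 even so k=1
k=0  a_k=10  p_k/q_k = 10/1
k=1  a_k=1  p_k/q_k = 11/1
(x₁, y₁) = (11, 1);  11² − 120·1² = 1 ✓
n=2: (11,1)∘(11,1) = (11·11+120·1·1, 11·1+1·11) = (241,22)
n=3: (241,22)∘(11,1) = (11·241+120·1·22, 11·22+1·241) = (5291,483)
n=4: (5291,483)∘(11,1) = (11·5291+120·1·483, 11·483+1·5291) = (116161,10604)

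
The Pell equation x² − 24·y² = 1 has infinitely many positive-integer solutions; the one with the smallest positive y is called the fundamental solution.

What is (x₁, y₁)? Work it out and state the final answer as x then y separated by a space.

√24 = [4; 1,8, …], period ℓ=2 (even) → k=1
k=0  a_k=4  p_k/q_k = 4/1
k=1  a_k=1  p_k/q_k = 5/1
fundamental: x₁=5, y₁=1  (since 25 − 24·1 = 1)

5 1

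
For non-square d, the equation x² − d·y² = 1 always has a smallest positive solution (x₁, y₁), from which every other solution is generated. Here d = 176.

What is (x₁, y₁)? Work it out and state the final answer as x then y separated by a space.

d=176: √d = [13; 3,1,3,26] (ℓ=4, even), read p_3/q_3
k=0  a_k=13  p_k/q_k = 13/1
k=1  a_k=3  p_k/q_k = 40/3
k=2  a_k=1  p_k/q_k = 53/4
k=3  a_k=3  p_k/q_k = 199/15
→ (199, 15).  Check: 199²=39601, 176·15²=39600, difference 1.

199 15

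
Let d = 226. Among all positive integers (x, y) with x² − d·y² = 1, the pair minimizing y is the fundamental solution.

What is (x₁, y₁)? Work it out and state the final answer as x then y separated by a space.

√226 = [15; 30, …], period ℓ=1 (odd) → k=1
i=0: a=15 ⇒ p=15, q=1
i=1: a=30 ⇒ p=451, q=30
fundamental: x₁=451, y₁=30  (since 203401 − 226·900 = 1)

451 30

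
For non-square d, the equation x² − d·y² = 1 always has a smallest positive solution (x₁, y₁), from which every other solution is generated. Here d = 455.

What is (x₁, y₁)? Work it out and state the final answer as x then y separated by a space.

√455 → a₀=21, period (3,42); ℓ=2 even so k=1
i=0: a=21 ⇒ p=21, q=1
i=1: a=3 ⇒ p=64, q=3
→ (64, 3).  Check: 64²=4096, 455·3²=4095, difference 1.

64 3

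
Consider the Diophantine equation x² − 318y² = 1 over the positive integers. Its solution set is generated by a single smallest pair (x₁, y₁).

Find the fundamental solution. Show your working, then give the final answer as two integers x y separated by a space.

[17; 1,4,1,34] for √318; ℓ=4 ⇒ convergent index 3
step 0: (17, 1)  from 17·(1,0) + (0,1)
…
step 2: (89, 5)  from 4·(18,1) + (17,1)
step 3: (107, 6)  from 1·(89,5) + (18,1)
fundamental: x₁=107, y₁=6  (since 11449 − 318·36 = 1)

107 6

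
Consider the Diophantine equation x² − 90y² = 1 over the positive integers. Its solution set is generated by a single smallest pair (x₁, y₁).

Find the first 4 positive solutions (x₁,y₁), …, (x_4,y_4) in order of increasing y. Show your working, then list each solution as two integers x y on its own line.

√90 → a₀=9, period (2,18); ℓ=2 even so k=1
i=0: a=9 ⇒ p=9, q=1
i=1: a=2 ⇒ p=19, q=2
fundamental: x₁=19, y₁=2  (since 361 − 90·4 = 1)
(19+2√90)^2 = 721 + 76√90
(19+2√90)^3 = 27379 + 2886√90
(19+2√90)^4 = 1039681 + 109592√90

19 2
721 76
27379 2886
1039681 109592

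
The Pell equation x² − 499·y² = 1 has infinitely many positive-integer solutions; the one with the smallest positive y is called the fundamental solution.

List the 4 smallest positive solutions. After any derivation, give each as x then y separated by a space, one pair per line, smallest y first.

4490 201
40320199 1804980
362075382530 16208720199
3251436894799201 145554305582040

[22; 2,1,21,1,2,44] for √499; ℓ=6 ⇒ convergent index 5
i=0: a=22 ⇒ p=22, q=1
…
i=4: a=1 ⇒ p=1519, q=68
i=5: a=2 ⇒ p=4490, q=201
→ (4490, 201).  Check: 4490²=20160100, 499·201²=20160099, difference 1.
n=2: (4490,201)∘(4490,201) = (4490·4490+499·201·201, 4490·201+201·4490) = (40320199,1804980)
n=3: (40320199,1804980)∘(4490,201) = (4490·40320199+499·201·1804980, 4490·1804980+201·40320199) = (362075382530,16208720199)
n=4: (362075382530,16208720199)∘(4490,201) = (4490·362075382530+499·201·16208720199, 4490·16208720199+201·362075382530) = (3251436894799201,145554305582040)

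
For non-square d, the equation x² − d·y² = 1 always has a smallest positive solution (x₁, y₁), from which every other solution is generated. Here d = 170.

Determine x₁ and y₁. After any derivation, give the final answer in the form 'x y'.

339 26

d=170: √d = [13; 26] (ℓ=1, odd), read p_1/q_1
k=0  a_k=13  p_k/q_k = 13/1
k=1  a_k=26  p_k/q_k = 339/26
fundamental: x₁=339, y₁=26  (since 114921 − 170·676 = 1)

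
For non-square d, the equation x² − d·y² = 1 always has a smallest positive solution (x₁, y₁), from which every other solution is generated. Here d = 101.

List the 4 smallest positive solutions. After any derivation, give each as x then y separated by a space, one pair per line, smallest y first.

201 20
80801 8040
32481801 3232060
13057603201 1299280080

√101 = [10; 20, …], period ℓ=1 (odd) → k=1
step 0: (10, 1)  from 10·(1,0) + (0,1)
step 1: (201, 20)  from 20·(10,1) + (1,0)
→ (201, 20).  Check: 201²=40401, 101·20²=40400, difference 1.
(x_2, y_2) = (201·201 + 101·20·20, 201·20 + 20·201) = (80801, 8040)
(x_3, y_3) = (201·80801 + 101·20·8040, 201·8040 + 20·80801) = (32481801, 3232060)
(x_4, y_4) = (201·32481801 + 101·20·3232060, 201·3232060 + 20·32481801) = (13057603201, 1299280080)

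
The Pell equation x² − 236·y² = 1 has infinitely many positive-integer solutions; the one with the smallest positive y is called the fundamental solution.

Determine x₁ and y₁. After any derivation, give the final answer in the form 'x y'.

561799 36570

[15; 2,1,3,5,1,6,1,5,3,1,2,30] for √236; ℓ=12 ⇒ convergent index 11
i=0: a=15 ⇒ p=15, q=1
i=1: a=2 ⇒ p=31, q=2
…
i=3: a=3 ⇒ p=169, q=11
i=4: a=5 ⇒ p=891, q=58
…
i=10: a=1 ⇒ p=203535, q=13249
i=11: a=2 ⇒ p=561799, q=36570
(x₁, y₁) = (561799, 36570);  561799² − 236·36570² = 1 ✓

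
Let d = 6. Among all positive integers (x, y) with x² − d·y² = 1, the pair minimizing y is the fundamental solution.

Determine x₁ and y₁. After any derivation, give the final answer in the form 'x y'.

√6 = [2; 2,4, …], period ℓ=2 (even) → k=1
a_0=2:  p_0=2·1+0=2,  q_0=2·0+1=1
a_1=2:  p_1=2·2+1=5,  q_1=2·1+0=2
→ (5, 2).  Check: 5²=25, 6·2²=24, difference 1.

5 2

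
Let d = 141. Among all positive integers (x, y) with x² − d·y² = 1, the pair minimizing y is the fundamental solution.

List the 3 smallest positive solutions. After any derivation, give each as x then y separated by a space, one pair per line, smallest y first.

d=141: √d = [11; 1,6,1,22] (ℓ=4, even), read p_3/q_3
a_0=11:  p_0=11·1+0=11,  q_0=11·0+1=1
…
a_2=6:  p_2=6·12+11=83,  q_2=6·1+1=7
a_3=1:  p_3=1·83+12=95,  q_3=1·7+1=8
(x₁, y₁) = (95, 8);  95² − 141·8² = 1 ✓
k=2:  x_2 = 95·95+141·8·8 = 18049,  y_2 = 95·8+8·95 = 1520
k=3:  x_3 = 95·18049+141·8·1520 = 3429215,  y_3 = 95·1520+8·18049 = 288792

95 8
18049 1520
3429215 288792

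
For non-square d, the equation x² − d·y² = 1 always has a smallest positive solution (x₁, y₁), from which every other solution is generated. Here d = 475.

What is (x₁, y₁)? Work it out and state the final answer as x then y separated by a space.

57799 2652

√475 → a₀=21, period (1,3,1,6,2,6,1,3,1,42); ℓ=10 even so k=9
step 0: (21, 1)  from 21·(1,0) + (0,1)
step 1: (22, 1)  from 1·(21,1) + (1,0)
step 2: (87, 4)  from 3·(22,1) + (21,1)
…
step 4: (741, 34)  from 6·(109,5) + (87,4)
…
step 6: (10287, 472)  from 6·(1591,73) + (741,34)
step 7: (11878, 545)  from 1·(10287,472) + (1591,73)
step 8: (45921, 2107)  from 3·(11878,545) + (10287,472)
step 9: (57799, 2652)  from 1·(45921,2107) + (11878,545)
(x₁, y₁) = (57799, 2652);  57799² − 475·2652² = 1 ✓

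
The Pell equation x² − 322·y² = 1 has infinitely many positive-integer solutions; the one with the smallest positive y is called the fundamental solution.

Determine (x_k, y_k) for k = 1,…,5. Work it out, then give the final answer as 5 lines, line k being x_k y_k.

323 18
208657 11628
134792099 7511670
87075487297 4852527192
56250630001763 3134725054362

√322 = [17; 1,16,1,34, …], period ℓ=4 (even) → k=3
step 0: (17, 1)  from 17·(1,0) + (0,1)
…
step 2: (305, 17)  from 16·(18,1) + (17,1)
step 3: (323, 18)  from 1·(305,17) + (18,1)
(x₁, y₁) = (323, 18);  323² − 322·18² = 1 ✓
(323+18√322)^2 = 208657 + 11628√322
(323+18√322)^3 = 134792099 + 7511670√322
(323+18√322)^4 = 87075487297 + 4852527192√322
(323+18√322)^5 = 56250630001763 + 3134725054362√322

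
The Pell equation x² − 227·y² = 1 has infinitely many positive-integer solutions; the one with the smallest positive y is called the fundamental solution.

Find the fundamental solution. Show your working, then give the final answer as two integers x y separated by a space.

[15; 15,30] for √227; ℓ=2 ⇒ convergent index 1
k=0  a_k=15  p_k/q_k = 15/1
k=1  a_k=15  p_k/q_k = 226/15
(x₁, y₁) = (226, 15);  226² − 227·15² = 1 ✓

226 15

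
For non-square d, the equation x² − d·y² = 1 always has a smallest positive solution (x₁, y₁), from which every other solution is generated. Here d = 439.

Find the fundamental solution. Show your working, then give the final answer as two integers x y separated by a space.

d=439: √d = [20; 1,19,1,40] (ℓ=4, even), read p_3/q_3
i=0: a=20 ⇒ p=20, q=1
i=1: a=1 ⇒ p=21, q=1
i=2: a=19 ⇒ p=419, q=20
i=3: a=1 ⇒ p=440, q=21
→ (440, 21).  Check: 440²=193600, 439·21²=193599, difference 1.

440 21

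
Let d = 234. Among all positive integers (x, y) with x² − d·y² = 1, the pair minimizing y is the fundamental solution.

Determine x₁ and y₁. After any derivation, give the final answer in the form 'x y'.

5201 340

d=234: √d = [15; 3,2,1,2,1,2,3,30] (ℓ=8, even), read p_7/q_7
i=0: a=15 ⇒ p=15, q=1
i=1: a=3 ⇒ p=46, q=3
i=2: a=2 ⇒ p=107, q=7
i=3: a=1 ⇒ p=153, q=10
i=4: a=2 ⇒ p=413, q=27
i=5: a=1 ⇒ p=566, q=37
i=6: a=2 ⇒ p=1545, q=101
i=7: a=3 ⇒ p=5201, q=340
→ (5201, 340).  Check: 5201²=27050401, 234·340²=27050400, difference 1.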